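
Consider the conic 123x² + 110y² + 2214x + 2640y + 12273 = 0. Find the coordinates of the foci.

Collect terms: 123(x² + 18x) + 110(y² + 24y) = -12273
123(x + 9)² + 110(y + 12)² = -12273 + 9963 + 15840 = 13530
Divide by 13530: (x + 9)²/110 + (y + 12)²/123 = 1
Ellipse, center (-9, -12), major axis vertical; a² = 123, b² = 110.
c² = a² - b² = 123 - 110 = 13, so c = √13.
Foci lie on the vertical axis through the center: (h, k ± c).

(-9, -12 - √13) and (-9, -12 + √13)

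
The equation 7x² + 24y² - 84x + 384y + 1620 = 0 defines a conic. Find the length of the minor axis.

2√7

Rearranging, 7(x² - 12x) + 24(y² + 16y) = -1620.
7(x - 6)² + 24(y + 8)² = -1620 + 252 + 1536 = 168
Divide through by 168 to get (x - 6)²/24 + (y + 8)²/7 = 1.
Ellipse, center (6, -8), major axis horizontal; a² = 24, b² = 7.
b² = 7 so b = √7; the minor axis has length 2b = 2√7.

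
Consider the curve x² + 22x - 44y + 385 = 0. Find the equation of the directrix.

y = -5

Only x is squared. Complete the square in x: (x + 11)² = 44(y - 6).
Vertex (-11, 6); 4p = 44 so p = 11. Opens up.
Directrix is the horizontal line y = k − p = 6 − (11) = -5.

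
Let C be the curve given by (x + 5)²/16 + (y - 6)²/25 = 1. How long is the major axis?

Center (-5, 6). The larger denominator 25 sits under the y-term, so the major axis is vertical; a² = 25, b² = 16.
a² = 25 so a = 5; the major axis has length 2a = 10.

10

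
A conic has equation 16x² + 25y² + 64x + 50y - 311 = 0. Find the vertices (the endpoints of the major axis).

16(x² + 4x) + 25(y² + 2y) = 311
Complete the square in x and y: 16(x + 2)² + 25(y + 1)² = 311 + 64 + 25 = 400
Divide by 400: (x + 2)²/25 + (y + 1)²/16 = 1
Ellipse, center (-2, -1), major axis horizontal; a² = 25, b² = 16.
a = 5. Vertices at (h ± a, k).

(-7, -1) and (3, -1)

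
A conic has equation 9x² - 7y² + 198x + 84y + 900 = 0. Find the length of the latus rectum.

14/3

9(x² + 22x) -7(y² - 12y) = -900
Complete the square: 9(x + 11)² -7(y - 6)² = -900 + 1089 - 252 = -63
Divide through by -63 to get (y - 6)²/9 - (x + 11)²/7 = 1.
Hyperbola, center (-11, 6), transverse axis vertical; a² = 9, b² = 7.
Latus rectum length = 2b²/a = 2·7/3 = 14/3.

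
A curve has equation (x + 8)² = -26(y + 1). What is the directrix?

y = 11/2

Vertex (-8, -1); 4p = -26 so p = -13/2. Opens down.
Directrix is the horizontal line y = k − p = -1 − (-13/2) = 11/2.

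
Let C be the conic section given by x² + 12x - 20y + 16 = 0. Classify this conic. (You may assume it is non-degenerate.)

parabola

No xy term. Coefficients of x² and y² are A = 1, C = 0.
Exactly one squared variable ⇒ parabola.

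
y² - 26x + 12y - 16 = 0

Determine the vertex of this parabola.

Only y is squared. Complete the square in y: (y + 6)² = 26(x + 2).
Vertex (-2, -6); 4p = 26 so p = 13/2. Opens right.

(-2, -6)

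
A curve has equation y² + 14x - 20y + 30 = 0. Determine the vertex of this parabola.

(5, 10)

Only y is squared. Complete the square in y: (y - 10)² = -14(x - 5).
Vertex (5, 10); 4p = -14 so p = -7/2. Opens left.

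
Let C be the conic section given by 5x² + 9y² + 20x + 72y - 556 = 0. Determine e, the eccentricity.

e = 2/3

Collect terms: 5(x² + 4x) + 9(y² + 8y) = 556
Complete the square: 5(x + 2)² + 9(y + 4)² = 556 + 20 + 144 = 720
Dividing both sides by 720: (x + 2)²/144 + (y + 4)²/80 = 1
Ellipse, center (-2, -4), major axis horizontal; a² = 144, b² = 80.
c² = a² - b² = 64, so c = 8.
e = c/a = 8/12 = 2/3.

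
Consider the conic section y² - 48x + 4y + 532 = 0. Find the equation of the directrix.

x = -1

Only y is squared. Complete the square in y: (y + 2)² = 48(x - 11).
Vertex (11, -2); 4p = 48 so p = 12. Opens right.
Directrix is the vertical line x = h − p = 11 − (12) = -1.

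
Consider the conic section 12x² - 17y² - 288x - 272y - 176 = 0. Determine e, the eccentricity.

e = √493/17

Group the x- and y-terms: 12(x² - 24x) -17(y² + 16y) = 176
Complete the square in x and y: 12(x - 12)² -17(y + 8)² = 176 + 1728 - 1088 = 816
Divide by 816: (x - 12)²/68 - (y + 8)²/48 = 1
Hyperbola, center (12, -8), transverse axis horizontal; a² = 68, b² = 48.
c² = a² + b² = 116, so c = 2√29.
e = c/a = 2√29/2√17 = √493/17.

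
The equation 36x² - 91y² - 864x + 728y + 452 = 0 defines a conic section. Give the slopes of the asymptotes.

6√91/91 and -6√91/91

Group the x- and y-terms: 36(x² - 24x) -91(y² - 8y) = -452
Complete the square: 36(x - 12)² -91(y - 4)² = -452 + 5184 - 1456 = 3276
Divide through by 3276 to get (x - 12)²/91 - (y - 4)²/36 = 1.
Hyperbola, center (12, 4), transverse axis horizontal; a² = 91, b² = 36.
For a horizontal hyperbola the asymptotes have slope ±b/a.
Here that is ±6/√91 = ±6√91/91.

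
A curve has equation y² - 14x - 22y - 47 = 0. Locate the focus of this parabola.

Only y is squared. Complete the square in y: (y - 11)² = 14(x + 12).
Vertex (-12, 11); 4p = 14 so p = 7/2. Opens right.
Focus is p units from the vertex along the axis: (h + p, k).

(-17/2, 11)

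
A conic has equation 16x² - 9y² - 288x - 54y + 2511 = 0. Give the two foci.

Collect terms: 16(x² - 18x) -9(y² + 6y) = -2511
Completing the square gives 16(x - 9)² -9(y + 3)² = -2511 + 1296 - 81 = -1296.
Divide by -1296: (y + 3)²/144 - (x - 9)²/81 = 1
Hyperbola, center (9, -3), transverse axis vertical; a² = 144, b² = 81.
c² = a² + b² = 144 + 81 = 225, so c = 15.
Foci lie on the vertical axis through the center: (h, k ± c).

(9, -18) and (9, 12)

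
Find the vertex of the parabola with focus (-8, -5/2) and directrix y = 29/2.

The vertex is the midpoint between the focus and the directrix along the axis of symmetry.
Axis is vertical (directrix is horizontal). Vertex y-coordinate = (-5/2 + 29/2)/2 = 6; x-coordinate = -8.

(-8, 6)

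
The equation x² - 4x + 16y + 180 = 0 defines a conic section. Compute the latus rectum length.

Only x is squared. Complete the square in x: (x - 2)² = -16(y + 11).
Vertex (2, -11); 4p = -16 so p = -4. Opens down.
Latus rectum length = |4p| = 16.

16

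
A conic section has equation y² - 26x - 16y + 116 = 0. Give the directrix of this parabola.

x = -9/2

Only y is squared. Complete the square in y: (y - 8)² = 26(x - 2).
Vertex (2, 8); 4p = 26 so p = 13/2. Opens right.
Directrix is the vertical line x = h − p = 2 − (13/2) = -9/2.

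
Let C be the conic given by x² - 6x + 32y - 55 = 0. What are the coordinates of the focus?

Only x is squared. Complete the square in x: (x - 3)² = -32(y - 2).
Vertex (3, 2); 4p = -32 so p = -8. Opens down.
Focus is p units from the vertex along the axis: (h, k + p).

(3, -6)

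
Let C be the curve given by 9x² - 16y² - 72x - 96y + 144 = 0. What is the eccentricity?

e = 5/3

Rearranging, 9(x² - 8x) -16(y² + 6y) = -144.
Completing the square gives 9(x - 4)² -16(y + 3)² = -144 + 144 - 144 = -144.
Divide through by -144 to get (y + 3)²/9 - (x - 4)²/16 = 1.
Hyperbola, center (4, -3), transverse axis vertical; a² = 9, b² = 16.
c² = a² + b² = 25, so c = 5.
e = c/a = 5/3.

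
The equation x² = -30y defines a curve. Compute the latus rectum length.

30

Vertex (0, 0); 4p = -30 so p = -15/2. Opens down.
Latus rectum length = |4p| = 30.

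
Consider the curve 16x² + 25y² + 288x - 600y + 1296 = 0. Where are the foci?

16(x² + 18x) + 25(y² - 24y) = -1296
Complete the square: 16(x + 9)² + 25(y - 12)² = -1296 + 1296 + 3600 = 3600
Dividing both sides by 3600: (x + 9)²/225 + (y - 12)²/144 = 1
Ellipse, center (-9, 12), major axis horizontal; a² = 225, b² = 144.
c² = a² - b² = 225 - 144 = 81, so c = 9.
Foci lie on the horizontal axis through the center: (h ± c, k).

(-18, 12) and (0, 12)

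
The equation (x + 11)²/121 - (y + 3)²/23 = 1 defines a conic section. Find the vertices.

(-22, -3) and (0, -3)

Center (-11, -3). The positive term is the x-term, so the transverse axis is horizontal; a² = 121, b² = 23.
a = 11. Vertices at (h ± a, k).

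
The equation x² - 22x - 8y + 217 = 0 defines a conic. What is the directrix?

Only x is squared. Complete the square in x: (x - 11)² = 8(y - 12).
Vertex (11, 12); 4p = 8 so p = 2. Opens up.
Directrix is the horizontal line y = k − p = 12 − (2) = 10.

y = 10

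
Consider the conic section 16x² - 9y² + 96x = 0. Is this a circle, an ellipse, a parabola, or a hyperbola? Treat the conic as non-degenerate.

hyperbola

No xy term. Coefficients of x² and y² are A = 16, C = -9.
A and C have opposite signs ⇒ hyperbola.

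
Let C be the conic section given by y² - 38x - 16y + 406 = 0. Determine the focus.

(37/2, 8)

Only y is squared. Complete the square in y: (y - 8)² = 38(x - 9).
Vertex (9, 8); 4p = 38 so p = 19/2. Opens right.
Focus is p units from the vertex along the axis: (h + p, k).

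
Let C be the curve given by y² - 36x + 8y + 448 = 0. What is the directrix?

Only y is squared. Complete the square in y: (y + 4)² = 36(x - 12).
Vertex (12, -4); 4p = 36 so p = 9. Opens right.
Directrix is the vertical line x = h − p = 12 − (9) = 3.

x = 3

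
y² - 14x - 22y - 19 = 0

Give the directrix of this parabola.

Only y is squared. Complete the square in y: (y - 11)² = 14(x + 10).
Vertex (-10, 11); 4p = 14 so p = 7/2. Opens right.
Directrix is the vertical line x = h − p = -10 − (7/2) = -27/2.

x = -27/2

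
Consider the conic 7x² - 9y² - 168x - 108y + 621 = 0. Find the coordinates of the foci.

7(x² - 24x) -9(y² + 12y) = -621
Completing the square gives 7(x - 12)² -9(y + 6)² = -621 + 1008 - 324 = 63.
Divide by 63: (x - 12)²/9 - (y + 6)²/7 = 1
Hyperbola, center (12, -6), transverse axis horizontal; a² = 9, b² = 7.
c² = a² + b² = 9 + 7 = 16, so c = 4.
Foci lie on the horizontal axis through the center: (h ± c, k).

(8, -6) and (16, -6)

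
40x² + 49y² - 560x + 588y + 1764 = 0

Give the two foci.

Group the x- and y-terms: 40(x² - 14x) + 49(y² + 12y) = -1764
Complete the square in x and y: 40(x - 7)² + 49(y + 6)² = -1764 + 1960 + 1764 = 1960
Divide through by 1960 to get (x - 7)²/49 + (y + 6)²/40 = 1.
Ellipse, center (7, -6), major axis horizontal; a² = 49, b² = 40.
c² = a² - b² = 49 - 40 = 9, so c = 3.
Foci lie on the horizontal axis through the center: (h ± c, k).

(4, -6) and (10, -6)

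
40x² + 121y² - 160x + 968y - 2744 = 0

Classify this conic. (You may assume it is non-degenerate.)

No xy term. Coefficients of x² and y² are A = 40, C = 121.
A and C have the same sign but A ≠ C ⇒ ellipse.

ellipse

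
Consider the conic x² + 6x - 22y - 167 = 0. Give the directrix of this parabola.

Only x is squared. Complete the square in x: (x + 3)² = 22(y + 8).
Vertex (-3, -8); 4p = 22 so p = 11/2. Opens up.
Directrix is the horizontal line y = k − p = -8 − (11/2) = -27/2.

y = -27/2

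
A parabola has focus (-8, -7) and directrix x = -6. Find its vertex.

(-7, -7)

The vertex is the midpoint between the focus and the directrix along the axis of symmetry.
Axis is horizontal (directrix is vertical). Vertex x-coordinate = (-8 + (-6))/2 = -7; y-coordinate = -7.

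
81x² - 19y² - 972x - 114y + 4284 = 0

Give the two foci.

(6, -13) and (6, 7)

Rearranging, 81(x² - 12x) -19(y² + 6y) = -4284.
Complete the square in x and y: 81(x - 6)² -19(y + 3)² = -4284 + 2916 - 171 = -1539
Divide by -1539: (y + 3)²/81 - (x - 6)²/19 = 1
Hyperbola, center (6, -3), transverse axis vertical; a² = 81, b² = 19.
c² = a² + b² = 81 + 19 = 100, so c = 10.
Foci lie on the vertical axis through the center: (h, k ± c).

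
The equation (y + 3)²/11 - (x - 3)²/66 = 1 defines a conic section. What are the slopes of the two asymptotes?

√6/6 and -√6/6

Center (3, -3). The positive term is the y-term, so the transverse axis is vertical; a² = 11, b² = 66.
For a vertical hyperbola the asymptotes have slope ±a/b.
Here that is ±√11/√66 = ±√6/6.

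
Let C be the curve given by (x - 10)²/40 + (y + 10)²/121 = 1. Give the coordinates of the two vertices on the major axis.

(10, -21) and (10, 1)

Center (10, -10). The larger denominator 121 sits under the y-term, so the major axis is vertical; a² = 121, b² = 40.
a = 11. Vertices at (h, k ± a).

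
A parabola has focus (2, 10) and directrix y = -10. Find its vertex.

The vertex is the midpoint between the focus and the directrix along the axis of symmetry.
Axis is vertical (directrix is horizontal). Vertex y-coordinate = (10 + (-10))/2 = 0; x-coordinate = 2.

(2, 0)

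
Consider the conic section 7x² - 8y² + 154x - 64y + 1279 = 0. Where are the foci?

Group: 7(x² + 22x) -8(y² + 8y) = -1279
Complete the square in x and y: 7(x + 11)² -8(y + 4)² = -1279 + 847 - 128 = -560
Divide through by -560 to get (y + 4)²/70 - (x + 11)²/80 = 1.
Hyperbola, center (-11, -4), transverse axis vertical; a² = 70, b² = 80.
c² = a² + b² = 70 + 80 = 150, so c = 5√6.
Foci lie on the vertical axis through the center: (h, k ± c).

(-11, -4 - 5√6) and (-11, -4 + 5√6)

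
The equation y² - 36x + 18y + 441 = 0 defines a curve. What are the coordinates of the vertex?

Only y is squared. Complete the square in y: (y + 9)² = 36(x - 10).
Vertex (10, -9); 4p = 36 so p = 9. Opens right.

(10, -9)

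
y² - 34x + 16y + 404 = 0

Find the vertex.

Only y is squared. Complete the square in y: (y + 8)² = 34(x - 10).
Vertex (10, -8); 4p = 34 so p = 17/2. Opens right.

(10, -8)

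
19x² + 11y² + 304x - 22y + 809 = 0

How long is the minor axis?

Group: 19(x² + 16x) + 11(y² - 2y) = -809
19(x + 8)² + 11(y - 1)² = -809 + 1216 + 11 = 418
Divide by 418: (x + 8)²/22 + (y - 1)²/38 = 1
Ellipse, center (-8, 1), major axis vertical; a² = 38, b² = 22.
b² = 22 so b = √22; the minor axis has length 2b = 2√22.

2√22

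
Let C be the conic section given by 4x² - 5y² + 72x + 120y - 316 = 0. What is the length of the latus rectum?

Group the x- and y-terms: 4(x² + 18x) -5(y² - 24y) = 316
4(x + 9)² -5(y - 12)² = 316 + 324 - 720 = -80
Divide by -80: (y - 12)²/16 - (x + 9)²/20 = 1
Hyperbola, center (-9, 12), transverse axis vertical; a² = 16, b² = 20.
Latus rectum length = 2b²/a = 2·20/4 = 10.

10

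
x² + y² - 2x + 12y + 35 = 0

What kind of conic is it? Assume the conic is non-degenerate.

No xy term. Coefficients of x² and y² are A = 1, C = 1.
A = C (same sign) ⇒ circle.

circle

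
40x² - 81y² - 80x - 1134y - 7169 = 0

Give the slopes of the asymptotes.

Group the x- and y-terms: 40(x² - 2x) -81(y² + 14y) = 7169
Complete the square: 40(x - 1)² -81(y + 7)² = 7169 + 40 - 3969 = 3240
Divide by 3240: (x - 1)²/81 - (y + 7)²/40 = 1
Hyperbola, center (1, -7), transverse axis horizontal; a² = 81, b² = 40.
For a horizontal hyperbola the asymptotes have slope ±b/a.
Here that is ±2√10/9.

2√10/9 and -2√10/9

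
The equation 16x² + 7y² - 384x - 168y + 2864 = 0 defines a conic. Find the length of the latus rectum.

7

Collect terms: 16(x² - 24x) + 7(y² - 24y) = -2864
Complete the square in x and y: 16(x - 12)² + 7(y - 12)² = -2864 + 2304 + 1008 = 448
Dividing both sides by 448: (x - 12)²/28 + (y - 12)²/64 = 1
Ellipse, center (12, 12), major axis vertical; a² = 64, b² = 28.
Latus rectum length = 2b²/a = 2·28/8 = 7.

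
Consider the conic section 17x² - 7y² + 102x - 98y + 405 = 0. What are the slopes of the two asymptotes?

√119/7 and -√119/7

Group: 17(x² + 6x) -7(y² + 14y) = -405
17(x + 3)² -7(y + 7)² = -405 + 153 - 343 = -595
Dividing both sides by -595: (y + 7)²/85 - (x + 3)²/35 = 1
Hyperbola, center (-3, -7), transverse axis vertical; a² = 85, b² = 35.
For a vertical hyperbola the asymptotes have slope ±a/b.
Here that is ±√85/√35 = ±√119/7.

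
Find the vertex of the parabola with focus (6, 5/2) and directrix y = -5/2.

(6, 0)

The vertex is the midpoint between the focus and the directrix along the axis of symmetry.
Axis is vertical (directrix is horizontal). Vertex y-coordinate = (5/2 + (-5/2))/2 = 0; x-coordinate = 6.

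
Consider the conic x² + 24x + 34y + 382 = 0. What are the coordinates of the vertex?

(-12, -7)

Only x is squared. Complete the square in x: (x + 12)² = -34(y + 7).
Vertex (-12, -7); 4p = -34 so p = -17/2. Opens down.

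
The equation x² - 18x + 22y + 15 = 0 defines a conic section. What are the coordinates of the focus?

(9, -5/2)

Only x is squared. Complete the square in x: (x - 9)² = -22(y - 3).
Vertex (9, 3); 4p = -22 so p = -11/2. Opens down.
Focus is p units from the vertex along the axis: (h, k + p).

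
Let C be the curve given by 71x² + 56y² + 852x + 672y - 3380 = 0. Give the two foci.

(-6, -6 - √30) and (-6, -6 + √30)

71(x² + 12x) + 56(y² + 12y) = 3380
Completing the square gives 71(x + 6)² + 56(y + 6)² = 3380 + 2556 + 2016 = 7952.
Divide by 7952: (x + 6)²/112 + (y + 6)²/142 = 1
Ellipse, center (-6, -6), major axis vertical; a² = 142, b² = 112.
c² = a² - b² = 142 - 112 = 30, so c = √30.
Foci lie on the vertical axis through the center: (h, k ± c).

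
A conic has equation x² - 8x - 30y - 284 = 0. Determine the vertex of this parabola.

(4, -10)

Only x is squared. Complete the square in x: (x - 4)² = 30(y + 10).
Vertex (4, -10); 4p = 30 so p = 15/2. Opens up.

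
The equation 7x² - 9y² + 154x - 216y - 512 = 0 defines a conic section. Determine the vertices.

Group the x- and y-terms: 7(x² + 22x) -9(y² + 24y) = 512
Completing the square gives 7(x + 11)² -9(y + 12)² = 512 + 847 - 1296 = 63.
Divide by 63: (x + 11)²/9 - (y + 12)²/7 = 1
Hyperbola, center (-11, -12), transverse axis horizontal; a² = 9, b² = 7.
a = 3. Vertices at (h ± a, k).

(-14, -12) and (-8, -12)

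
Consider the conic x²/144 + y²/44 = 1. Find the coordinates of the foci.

Center (0, 0). The larger denominator 144 sits under the x-term, so the major axis is horizontal; a² = 144, b² = 44.
c² = a² - b² = 144 - 44 = 100, so c = 10.
Foci lie on the horizontal axis through the center: (h ± c, k).

(-10, 0) and (10, 0)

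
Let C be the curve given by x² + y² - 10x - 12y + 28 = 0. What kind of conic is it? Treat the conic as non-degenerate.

No xy term. Coefficients of x² and y² are A = 1, C = 1.
A = C (same sign) ⇒ circle.

circle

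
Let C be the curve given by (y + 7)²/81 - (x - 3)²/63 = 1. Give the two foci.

Center (3, -7). The positive term is the y-term, so the transverse axis is vertical; a² = 81, b² = 63.
c² = a² + b² = 81 + 63 = 144, so c = 12.
Foci lie on the vertical axis through the center: (h, k ± c).

(3, -19) and (3, 5)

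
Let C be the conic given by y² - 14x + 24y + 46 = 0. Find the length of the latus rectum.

14

Only y is squared. Complete the square in y: (y + 12)² = 14(x + 7).
Vertex (-7, -12); 4p = 14 so p = 7/2. Opens right.
Latus rectum length = |4p| = 14.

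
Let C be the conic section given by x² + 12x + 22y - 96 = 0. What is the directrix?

Only x is squared. Complete the square in x: (x + 6)² = -22(y - 6).
Vertex (-6, 6); 4p = -22 so p = -11/2. Opens down.
Directrix is the horizontal line y = k − p = 6 − (-11/2) = 23/2.

y = 23/2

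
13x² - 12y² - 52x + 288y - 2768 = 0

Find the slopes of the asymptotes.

√39/6 and -√39/6

Group the x- and y-terms: 13(x² - 4x) -12(y² - 24y) = 2768
Complete the square: 13(x - 2)² -12(y - 12)² = 2768 + 52 - 1728 = 1092
Divide by 1092: (x - 2)²/84 - (y - 12)²/91 = 1
Hyperbola, center (2, 12), transverse axis horizontal; a² = 84, b² = 91.
For a horizontal hyperbola the asymptotes have slope ±b/a.
Here that is ±√91/2√21 = ±√39/6.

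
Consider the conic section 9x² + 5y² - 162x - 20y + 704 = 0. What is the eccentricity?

e = 2/3

Rearranging, 9(x² - 18x) + 5(y² - 4y) = -704.
Completing the square gives 9(x - 9)² + 5(y - 2)² = -704 + 729 + 20 = 45.
Divide through by 45 to get (x - 9)²/5 + (y - 2)²/9 = 1.
Ellipse, center (9, 2), major axis vertical; a² = 9, b² = 5.
c² = a² - b² = 4, so c = 2.
e = c/a = 2/3.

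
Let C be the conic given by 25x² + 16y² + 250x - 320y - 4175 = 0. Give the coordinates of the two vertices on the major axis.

Group the x- and y-terms: 25(x² + 10x) + 16(y² - 20y) = 4175
Complete the square in x and y: 25(x + 5)² + 16(y - 10)² = 4175 + 625 + 1600 = 6400
Divide through by 6400 to get (x + 5)²/256 + (y - 10)²/400 = 1.
Ellipse, center (-5, 10), major axis vertical; a² = 400, b² = 256.
a = 20. Vertices at (h, k ± a).

(-5, -10) and (-5, 30)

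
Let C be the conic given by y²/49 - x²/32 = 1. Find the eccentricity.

Center (0, 0). The positive term is the y-term, so the transverse axis is vertical; a² = 49, b² = 32.
c² = a² + b² = 81, so c = 9.
e = c/a = 9/7.

e = 9/7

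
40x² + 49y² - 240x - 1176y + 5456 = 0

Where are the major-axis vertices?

Rearranging, 40(x² - 6x) + 49(y² - 24y) = -5456.
Completing the square gives 40(x - 3)² + 49(y - 12)² = -5456 + 360 + 7056 = 1960.
Divide by 1960: (x - 3)²/49 + (y - 12)²/40 = 1
Ellipse, center (3, 12), major axis horizontal; a² = 49, b² = 40.
a = 7. Vertices at (h ± a, k).

(-4, 12) and (10, 12)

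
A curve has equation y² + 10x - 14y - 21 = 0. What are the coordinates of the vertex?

Only y is squared. Complete the square in y: (y - 7)² = -10(x - 7).
Vertex (7, 7); 4p = -10 so p = -5/2. Opens left.

(7, 7)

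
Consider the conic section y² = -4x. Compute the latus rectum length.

Vertex (0, 0); 4p = -4 so p = -1. Opens left.
Latus rectum length = |4p| = 4.

4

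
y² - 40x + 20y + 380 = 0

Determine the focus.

(17, -10)

Only y is squared. Complete the square in y: (y + 10)² = 40(x - 7).
Vertex (7, -10); 4p = 40 so p = 10. Opens right.
Focus is p units from the vertex along the axis: (h + p, k).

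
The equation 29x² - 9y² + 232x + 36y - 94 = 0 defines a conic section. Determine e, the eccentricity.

e = √38/3

Rearranging, 29(x² + 8x) -9(y² - 4y) = 94.
Complete the square: 29(x + 4)² -9(y - 2)² = 94 + 464 - 36 = 522
Dividing both sides by 522: (x + 4)²/18 - (y - 2)²/58 = 1
Hyperbola, center (-4, 2), transverse axis horizontal; a² = 18, b² = 58.
c² = a² + b² = 76, so c = 2√19.
e = c/a = 2√19/3√2 = √38/3.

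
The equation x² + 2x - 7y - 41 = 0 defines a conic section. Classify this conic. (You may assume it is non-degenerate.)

No xy term. Coefficients of x² and y² are A = 1, C = 0.
Exactly one squared variable ⇒ parabola.

parabola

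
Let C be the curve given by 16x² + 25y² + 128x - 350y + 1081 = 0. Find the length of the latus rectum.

32/5

Rearranging, 16(x² + 8x) + 25(y² - 14y) = -1081.
Completing the square gives 16(x + 4)² + 25(y - 7)² = -1081 + 256 + 1225 = 400.
Divide through by 400 to get (x + 4)²/25 + (y - 7)²/16 = 1.
Ellipse, center (-4, 7), major axis horizontal; a² = 25, b² = 16.
Latus rectum length = 2b²/a = 2·16/5 = 32/5.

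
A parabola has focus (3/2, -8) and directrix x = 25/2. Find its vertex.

(7, -8)

The vertex is the midpoint between the focus and the directrix along the axis of symmetry.
Axis is horizontal (directrix is vertical). Vertex x-coordinate = (3/2 + 25/2)/2 = 7; y-coordinate = -8.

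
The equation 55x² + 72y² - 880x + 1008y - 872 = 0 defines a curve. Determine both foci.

(8 - √34, -7) and (8 + √34, -7)

Collect terms: 55(x² - 16x) + 72(y² + 14y) = 872
55(x - 8)² + 72(y + 7)² = 872 + 3520 + 3528 = 7920
Divide by 7920: (x - 8)²/144 + (y + 7)²/110 = 1
Ellipse, center (8, -7), major axis horizontal; a² = 144, b² = 110.
c² = a² - b² = 144 - 110 = 34, so c = √34.
Foci lie on the horizontal axis through the center: (h ± c, k).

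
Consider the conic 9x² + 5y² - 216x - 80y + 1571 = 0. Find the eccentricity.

e = 2/3

9(x² - 24x) + 5(y² - 16y) = -1571
9(x - 12)² + 5(y - 8)² = -1571 + 1296 + 320 = 45
Divide by 45: (x - 12)²/5 + (y - 8)²/9 = 1
Ellipse, center (12, 8), major axis vertical; a² = 9, b² = 5.
c² = a² - b² = 4, so c = 2.
e = c/a = 2/3.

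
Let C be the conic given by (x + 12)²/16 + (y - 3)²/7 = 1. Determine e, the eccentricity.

e = 3/4

Center (-12, 3). The larger denominator 16 sits under the x-term, so the major axis is horizontal; a² = 16, b² = 7.
c² = a² - b² = 9, so c = 3.
e = c/a = 3/4.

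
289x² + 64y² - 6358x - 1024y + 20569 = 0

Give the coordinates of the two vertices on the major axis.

(11, -9) and (11, 25)

Group: 289(x² - 22x) + 64(y² - 16y) = -20569
Complete the square: 289(x - 11)² + 64(y - 8)² = -20569 + 34969 + 4096 = 18496
Divide by 18496: (x - 11)²/64 + (y - 8)²/289 = 1
Ellipse, center (11, 8), major axis vertical; a² = 289, b² = 64.
a = 17. Vertices at (h, k ± a).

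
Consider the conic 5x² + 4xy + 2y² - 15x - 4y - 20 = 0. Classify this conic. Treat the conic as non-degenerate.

ellipse

A = 5, B = 4, C = 2.
Discriminant B² − 4AC = 4² − 4·5·2 = -24.
B² − 4AC < 0 ⇒ ellipse.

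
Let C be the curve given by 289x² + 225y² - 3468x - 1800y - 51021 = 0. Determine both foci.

(6, -4) and (6, 12)

Group: 289(x² - 12x) + 225(y² - 8y) = 51021
289(x - 6)² + 225(y - 4)² = 51021 + 10404 + 3600 = 65025
Divide by 65025: (x - 6)²/225 + (y - 4)²/289 = 1
Ellipse, center (6, 4), major axis vertical; a² = 289, b² = 225.
c² = a² - b² = 289 - 225 = 64, so c = 8.
Foci lie on the vertical axis through the center: (h, k ± c).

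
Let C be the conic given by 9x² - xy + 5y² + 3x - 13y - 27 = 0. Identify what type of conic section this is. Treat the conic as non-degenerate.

ellipse

A = 9, B = -1, C = 5.
Discriminant B² − 4AC = (-1)² − 4·9·5 = -179.
B² − 4AC < 0 ⇒ ellipse.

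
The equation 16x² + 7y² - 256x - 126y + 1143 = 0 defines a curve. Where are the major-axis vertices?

16(x² - 16x) + 7(y² - 18y) = -1143
Complete the square: 16(x - 8)² + 7(y - 9)² = -1143 + 1024 + 567 = 448
Divide through by 448 to get (x - 8)²/28 + (y - 9)²/64 = 1.
Ellipse, center (8, 9), major axis vertical; a² = 64, b² = 28.
a = 8. Vertices at (h, k ± a).

(8, 1) and (8, 17)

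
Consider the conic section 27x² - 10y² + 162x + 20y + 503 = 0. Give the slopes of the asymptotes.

Group: 27(x² + 6x) -10(y² - 2y) = -503
Complete the square in x and y: 27(x + 3)² -10(y - 1)² = -503 + 243 - 10 = -270
Divide by -270: (y - 1)²/27 - (x + 3)²/10 = 1
Hyperbola, center (-3, 1), transverse axis vertical; a² = 27, b² = 10.
For a vertical hyperbola the asymptotes have slope ±a/b.
Here that is ±3√3/√10 = ±3√30/10.

3√30/10 and -3√30/10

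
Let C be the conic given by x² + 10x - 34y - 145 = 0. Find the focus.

(-5, 7/2)

Only x is squared. Complete the square in x: (x + 5)² = 34(y + 5).
Vertex (-5, -5); 4p = 34 so p = 17/2. Opens up.
Focus is p units from the vertex along the axis: (h, k + p).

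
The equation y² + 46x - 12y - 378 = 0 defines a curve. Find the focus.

Only y is squared. Complete the square in y: (y - 6)² = -46(x - 9).
Vertex (9, 6); 4p = -46 so p = -23/2. Opens left.
Focus is p units from the vertex along the axis: (h + p, k).

(-5/2, 6)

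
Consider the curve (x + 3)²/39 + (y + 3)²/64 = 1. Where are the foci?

Center (-3, -3). The larger denominator 64 sits under the y-term, so the major axis is vertical; a² = 64, b² = 39.
c² = a² - b² = 64 - 39 = 25, so c = 5.
Foci lie on the vertical axis through the center: (h, k ± c).

(-3, -8) and (-3, 2)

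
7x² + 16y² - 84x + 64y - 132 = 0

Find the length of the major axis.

16

7(x² - 12x) + 16(y² + 4y) = 132
Complete the square: 7(x - 6)² + 16(y + 2)² = 132 + 252 + 64 = 448
Divide by 448: (x - 6)²/64 + (y + 2)²/28 = 1
Ellipse, center (6, -2), major axis horizontal; a² = 64, b² = 28.
a² = 64 so a = 8; the major axis has length 2a = 16.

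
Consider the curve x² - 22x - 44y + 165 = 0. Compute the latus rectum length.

Only x is squared. Complete the square in x: (x - 11)² = 44(y - 1).
Vertex (11, 1); 4p = 44 so p = 11. Opens up.
Latus rectum length = |4p| = 44.

44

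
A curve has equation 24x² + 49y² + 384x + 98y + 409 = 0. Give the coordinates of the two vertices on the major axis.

(-15, -1) and (-1, -1)

Collect terms: 24(x² + 16x) + 49(y² + 2y) = -409
24(x + 8)² + 49(y + 1)² = -409 + 1536 + 49 = 1176
Divide through by 1176 to get (x + 8)²/49 + (y + 1)²/24 = 1.
Ellipse, center (-8, -1), major axis horizontal; a² = 49, b² = 24.
a = 7. Vertices at (h ± a, k).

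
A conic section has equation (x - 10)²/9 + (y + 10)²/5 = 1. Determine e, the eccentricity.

e = 2/3

Center (10, -10). The larger denominator 9 sits under the x-term, so the major axis is horizontal; a² = 9, b² = 5.
c² = a² - b² = 4, so c = 2.
e = c/a = 2/3.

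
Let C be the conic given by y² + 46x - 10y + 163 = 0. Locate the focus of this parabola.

(-29/2, 5)

Only y is squared. Complete the square in y: (y - 5)² = -46(x + 3).
Vertex (-3, 5); 4p = -46 so p = -23/2. Opens left.
Focus is p units from the vertex along the axis: (h + p, k).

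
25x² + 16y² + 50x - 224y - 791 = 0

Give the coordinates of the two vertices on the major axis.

(-1, -3) and (-1, 17)

Collect terms: 25(x² + 2x) + 16(y² - 14y) = 791
25(x + 1)² + 16(y - 7)² = 791 + 25 + 784 = 1600
Divide through by 1600 to get (x + 1)²/64 + (y - 7)²/100 = 1.
Ellipse, center (-1, 7), major axis vertical; a² = 100, b² = 64.
a = 10. Vertices at (h, k ± a).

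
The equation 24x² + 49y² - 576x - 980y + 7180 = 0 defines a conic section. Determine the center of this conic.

(12, 10)

24(x² - 24x) + 49(y² - 20y) = -7180
Complete the square: 24(x - 12)² + 49(y - 10)² = -7180 + 3456 + 4900 = 1176
Dividing both sides by 1176: (x - 12)²/49 + (y - 10)²/24 = 1
Ellipse with center (12, 10).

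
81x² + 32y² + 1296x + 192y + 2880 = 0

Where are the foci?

(-8, -10) and (-8, 4)

81(x² + 16x) + 32(y² + 6y) = -2880
Complete the square in x and y: 81(x + 8)² + 32(y + 3)² = -2880 + 5184 + 288 = 2592
Dividing both sides by 2592: (x + 8)²/32 + (y + 3)²/81 = 1
Ellipse, center (-8, -3), major axis vertical; a² = 81, b² = 32.
c² = a² - b² = 81 - 32 = 49, so c = 7.
Foci lie on the vertical axis through the center: (h, k ± c).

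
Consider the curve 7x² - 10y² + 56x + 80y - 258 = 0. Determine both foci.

7(x² + 8x) -10(y² - 8y) = 258
Complete the square in x and y: 7(x + 4)² -10(y - 4)² = 258 + 112 - 160 = 210
Divide by 210: (x + 4)²/30 - (y - 4)²/21 = 1
Hyperbola, center (-4, 4), transverse axis horizontal; a² = 30, b² = 21.
c² = a² + b² = 30 + 21 = 51, so c = √51.
Foci lie on the horizontal axis through the center: (h ± c, k).

(-4 - √51, 4) and (-4 + √51, 4)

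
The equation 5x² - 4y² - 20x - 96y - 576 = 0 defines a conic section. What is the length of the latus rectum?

5

Group: 5(x² - 4x) -4(y² + 24y) = 576
5(x - 2)² -4(y + 12)² = 576 + 20 - 576 = 20
Divide by 20: (x - 2)²/4 - (y + 12)²/5 = 1
Hyperbola, center (2, -12), transverse axis horizontal; a² = 4, b² = 5.
Latus rectum length = 2b²/a = 2·5/2 = 5.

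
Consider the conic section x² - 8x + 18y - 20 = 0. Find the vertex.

(4, 2)

Only x is squared. Complete the square in x: (x - 4)² = -18(y - 2).
Vertex (4, 2); 4p = -18 so p = -9/2. Opens down.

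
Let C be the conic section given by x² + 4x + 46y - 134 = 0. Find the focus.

Only x is squared. Complete the square in x: (x + 2)² = -46(y - 3).
Vertex (-2, 3); 4p = -46 so p = -23/2. Opens down.
Focus is p units from the vertex along the axis: (h, k + p).

(-2, -17/2)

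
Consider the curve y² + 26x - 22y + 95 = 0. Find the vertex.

(1, 11)

Only y is squared. Complete the square in y: (y - 11)² = -26(x - 1).
Vertex (1, 11); 4p = -26 so p = -13/2. Opens left.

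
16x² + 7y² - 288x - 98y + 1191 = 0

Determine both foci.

Group: 16(x² - 18x) + 7(y² - 14y) = -1191
16(x - 9)² + 7(y - 7)² = -1191 + 1296 + 343 = 448
Divide through by 448 to get (x - 9)²/28 + (y - 7)²/64 = 1.
Ellipse, center (9, 7), major axis vertical; a² = 64, b² = 28.
c² = a² - b² = 64 - 28 = 36, so c = 6.
Foci lie on the vertical axis through the center: (h, k ± c).

(9, 1) and (9, 13)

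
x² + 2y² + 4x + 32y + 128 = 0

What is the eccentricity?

Collect terms: (x² + 4x) + 2(y² + 16y) = -128
Completing the square gives (x + 2)² + 2(y + 8)² = -128 + 4 + 128 = 4.
Divide through by 4 to get (x + 2)²/4 + (y + 8)²/2 = 1.
Ellipse, center (-2, -8), major axis horizontal; a² = 4, b² = 2.
c² = a² - b² = 2, so c = √2.
e = c/a = √2/2.

e = √2/2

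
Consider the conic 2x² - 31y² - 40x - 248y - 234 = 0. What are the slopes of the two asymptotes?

Group: 2(x² - 20x) -31(y² + 8y) = 234
Completing the square gives 2(x - 10)² -31(y + 4)² = 234 + 200 - 496 = -62.
Divide through by -62 to get (y + 4)²/2 - (x - 10)²/31 = 1.
Hyperbola, center (10, -4), transverse axis vertical; a² = 2, b² = 31.
For a vertical hyperbola the asymptotes have slope ±a/b.
Here that is ±√2/√31 = ±√62/31.

√62/31 and -√62/31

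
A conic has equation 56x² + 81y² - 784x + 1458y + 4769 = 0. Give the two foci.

56(x² - 14x) + 81(y² + 18y) = -4769
Completing the square gives 56(x - 7)² + 81(y + 9)² = -4769 + 2744 + 6561 = 4536.
Divide through by 4536 to get (x - 7)²/81 + (y + 9)²/56 = 1.
Ellipse, center (7, -9), major axis horizontal; a² = 81, b² = 56.
c² = a² - b² = 81 - 56 = 25, so c = 5.
Foci lie on the horizontal axis through the center: (h ± c, k).

(2, -9) and (12, -9)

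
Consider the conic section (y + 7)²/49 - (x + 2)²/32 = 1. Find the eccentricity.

e = 9/7

Center (-2, -7). The positive term is the y-term, so the transverse axis is vertical; a² = 49, b² = 32.
c² = a² + b² = 81, so c = 9.
e = c/a = 9/7.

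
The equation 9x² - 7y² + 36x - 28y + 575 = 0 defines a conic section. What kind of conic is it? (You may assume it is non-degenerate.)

hyperbola

No xy term. Coefficients of x² and y² are A = 9, C = -7.
A and C have opposite signs ⇒ hyperbola.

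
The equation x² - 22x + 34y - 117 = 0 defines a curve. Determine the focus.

(11, -3/2)

Only x is squared. Complete the square in x: (x - 11)² = -34(y - 7).
Vertex (11, 7); 4p = -34 so p = -17/2. Opens down.
Focus is p units from the vertex along the axis: (h, k + p).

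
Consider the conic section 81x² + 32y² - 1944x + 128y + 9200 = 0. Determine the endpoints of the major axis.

(12, -11) and (12, 7)

Collect terms: 81(x² - 24x) + 32(y² + 4y) = -9200
Completing the square gives 81(x - 12)² + 32(y + 2)² = -9200 + 11664 + 128 = 2592.
Dividing both sides by 2592: (x - 12)²/32 + (y + 2)²/81 = 1
Ellipse, center (12, -2), major axis vertical; a² = 81, b² = 32.
a = 9. Vertices at (h, k ± a).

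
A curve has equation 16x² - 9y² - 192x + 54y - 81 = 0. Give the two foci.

(-4, 3) and (16, 3)

Group the x- and y-terms: 16(x² - 12x) -9(y² - 6y) = 81
16(x - 6)² -9(y - 3)² = 81 + 576 - 81 = 576
Divide through by 576 to get (x - 6)²/36 - (y - 3)²/64 = 1.
Hyperbola, center (6, 3), transverse axis horizontal; a² = 36, b² = 64.
c² = a² + b² = 36 + 64 = 100, so c = 10.
Foci lie on the horizontal axis through the center: (h ± c, k).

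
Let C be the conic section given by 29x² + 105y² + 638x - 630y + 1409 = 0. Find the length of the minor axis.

Group the x- and y-terms: 29(x² + 22x) + 105(y² - 6y) = -1409
Complete the square in x and y: 29(x + 11)² + 105(y - 3)² = -1409 + 3509 + 945 = 3045
Divide by 3045: (x + 11)²/105 + (y - 3)²/29 = 1
Ellipse, center (-11, 3), major axis horizontal; a² = 105, b² = 29.
b² = 29 so b = √29; the minor axis has length 2b = 2√29.

2√29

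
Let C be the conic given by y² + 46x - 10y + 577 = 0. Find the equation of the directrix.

x = -1/2

Only y is squared. Complete the square in y: (y - 5)² = -46(x + 12).
Vertex (-12, 5); 4p = -46 so p = -23/2. Opens left.
Directrix is the vertical line x = h − p = -12 − (-23/2) = -1/2.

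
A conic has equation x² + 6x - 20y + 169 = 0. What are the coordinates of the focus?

(-3, 13)

Only x is squared. Complete the square in x: (x + 3)² = 20(y - 8).
Vertex (-3, 8); 4p = 20 so p = 5. Opens up.
Focus is p units from the vertex along the axis: (h, k + p).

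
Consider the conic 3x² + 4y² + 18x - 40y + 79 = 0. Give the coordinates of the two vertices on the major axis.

Collect terms: 3(x² + 6x) + 4(y² - 10y) = -79
3(x + 3)² + 4(y - 5)² = -79 + 27 + 100 = 48
Dividing both sides by 48: (x + 3)²/16 + (y - 5)²/12 = 1
Ellipse, center (-3, 5), major axis horizontal; a² = 16, b² = 12.
a = 4. Vertices at (h ± a, k).

(-7, 5) and (1, 5)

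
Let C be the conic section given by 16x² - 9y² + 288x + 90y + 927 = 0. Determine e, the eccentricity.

e = 5/3

Rearranging, 16(x² + 18x) -9(y² - 10y) = -927.
16(x + 9)² -9(y - 5)² = -927 + 1296 - 225 = 144
Divide through by 144 to get (x + 9)²/9 - (y - 5)²/16 = 1.
Hyperbola, center (-9, 5), transverse axis horizontal; a² = 9, b² = 16.
c² = a² + b² = 25, so c = 5.
e = c/a = 5/3.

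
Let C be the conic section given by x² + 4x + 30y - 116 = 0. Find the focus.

(-2, -7/2)

Only x is squared. Complete the square in x: (x + 2)² = -30(y - 4).
Vertex (-2, 4); 4p = -30 so p = -15/2. Opens down.
Focus is p units from the vertex along the axis: (h, k + p).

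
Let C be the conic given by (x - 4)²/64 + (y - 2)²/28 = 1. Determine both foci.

(-2, 2) and (10, 2)

Center (4, 2). The larger denominator 64 sits under the x-term, so the major axis is horizontal; a² = 64, b² = 28.
c² = a² - b² = 64 - 28 = 36, so c = 6.
Foci lie on the horizontal axis through the center: (h ± c, k).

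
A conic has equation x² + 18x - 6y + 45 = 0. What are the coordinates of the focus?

Only x is squared. Complete the square in x: (x + 9)² = 6(y + 6).
Vertex (-9, -6); 4p = 6 so p = 3/2. Opens up.
Focus is p units from the vertex along the axis: (h, k + p).

(-9, -9/2)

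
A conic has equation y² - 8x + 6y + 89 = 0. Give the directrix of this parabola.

x = 8

Only y is squared. Complete the square in y: (y + 3)² = 8(x - 10).
Vertex (10, -3); 4p = 8 so p = 2. Opens right.
Directrix is the vertical line x = h − p = 10 − (2) = 8.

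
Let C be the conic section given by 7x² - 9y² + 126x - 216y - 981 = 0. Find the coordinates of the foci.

Collect terms: 7(x² + 18x) -9(y² + 24y) = 981
Complete the square in x and y: 7(x + 9)² -9(y + 12)² = 981 + 567 - 1296 = 252
Divide through by 252 to get (x + 9)²/36 - (y + 12)²/28 = 1.
Hyperbola, center (-9, -12), transverse axis horizontal; a² = 36, b² = 28.
c² = a² + b² = 36 + 28 = 64, so c = 8.
Foci lie on the horizontal axis through the center: (h ± c, k).

(-17, -12) and (-1, -12)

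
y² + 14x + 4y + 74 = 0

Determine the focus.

Only y is squared. Complete the square in y: (y + 2)² = -14(x + 5).
Vertex (-5, -2); 4p = -14 so p = -7/2. Opens left.
Focus is p units from the vertex along the axis: (h + p, k).

(-17/2, -2)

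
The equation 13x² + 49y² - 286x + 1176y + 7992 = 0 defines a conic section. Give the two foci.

13(x² - 22x) + 49(y² + 24y) = -7992
Complete the square: 13(x - 11)² + 49(y + 12)² = -7992 + 1573 + 7056 = 637
Divide through by 637 to get (x - 11)²/49 + (y + 12)²/13 = 1.
Ellipse, center (11, -12), major axis horizontal; a² = 49, b² = 13.
c² = a² - b² = 49 - 13 = 36, so c = 6.
Foci lie on the horizontal axis through the center: (h ± c, k).

(5, -12) and (17, -12)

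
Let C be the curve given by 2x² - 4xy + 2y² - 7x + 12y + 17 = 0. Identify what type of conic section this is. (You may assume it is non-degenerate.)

parabola

A = 2, B = -4, C = 2.
Discriminant B² − 4AC = (-4)² − 4·2·2 = 0.
B² − 4AC = 0 ⇒ parabola.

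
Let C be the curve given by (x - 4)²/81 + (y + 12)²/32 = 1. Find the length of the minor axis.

8√2

Center (4, -12). The larger denominator 81 sits under the x-term, so the major axis is horizontal; a² = 81, b² = 32.
b² = 32 so b = 4√2; the minor axis has length 2b = 8√2.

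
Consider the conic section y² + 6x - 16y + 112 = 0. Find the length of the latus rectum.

Only y is squared. Complete the square in y: (y - 8)² = -6(x + 8).
Vertex (-8, 8); 4p = -6 so p = -3/2. Opens left.
Latus rectum length = |4p| = 6.

6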